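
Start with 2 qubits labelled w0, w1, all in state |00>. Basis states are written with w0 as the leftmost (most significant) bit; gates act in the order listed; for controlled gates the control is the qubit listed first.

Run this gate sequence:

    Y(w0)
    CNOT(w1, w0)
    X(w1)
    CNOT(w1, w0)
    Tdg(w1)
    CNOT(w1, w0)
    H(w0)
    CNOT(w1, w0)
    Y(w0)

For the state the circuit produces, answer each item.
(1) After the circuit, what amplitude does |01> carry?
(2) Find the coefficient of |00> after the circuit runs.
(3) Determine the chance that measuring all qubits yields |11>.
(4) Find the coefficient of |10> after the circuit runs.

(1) |01> carries amplitude -sqrt(2)*exp(3*I*pi/4)/2 in the final state.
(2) |00> carries amplitude 0 in the final state.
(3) The probability of measuring |11> is 1/2.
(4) |10> carries amplitude 0 in the final state.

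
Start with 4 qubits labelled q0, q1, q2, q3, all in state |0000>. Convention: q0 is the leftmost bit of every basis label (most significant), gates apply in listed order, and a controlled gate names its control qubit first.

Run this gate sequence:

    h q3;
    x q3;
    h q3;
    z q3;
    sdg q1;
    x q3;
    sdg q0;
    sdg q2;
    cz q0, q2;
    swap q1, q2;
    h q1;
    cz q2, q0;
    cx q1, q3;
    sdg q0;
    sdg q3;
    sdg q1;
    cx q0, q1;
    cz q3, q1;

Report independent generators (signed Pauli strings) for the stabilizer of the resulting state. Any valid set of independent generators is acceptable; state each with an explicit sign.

One valid set of independent stabilizer generators is +IXIX, +ZIII, -IZIZ, +IIZI (any independent generating set of the same group is equally correct). Key observation: steps 1-4 multiply out to the identity, so the circuit reduces to the remaining gates.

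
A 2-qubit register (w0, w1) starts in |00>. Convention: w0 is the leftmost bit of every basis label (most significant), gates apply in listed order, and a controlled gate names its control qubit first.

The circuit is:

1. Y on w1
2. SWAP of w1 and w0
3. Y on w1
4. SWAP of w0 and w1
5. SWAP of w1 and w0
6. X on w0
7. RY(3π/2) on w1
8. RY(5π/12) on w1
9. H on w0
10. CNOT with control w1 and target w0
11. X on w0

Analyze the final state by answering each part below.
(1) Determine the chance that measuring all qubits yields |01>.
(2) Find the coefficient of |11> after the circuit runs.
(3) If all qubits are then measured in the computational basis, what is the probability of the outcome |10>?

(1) Outcome |01> occurs with probability sqrt(2)/16 + sqrt(6)/16 + 1/4.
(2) The amplitude on |11> is -sqrt(2 - sqrt(2))/8 + sqrt(6 - 3*sqrt(2))/8 + sqrt(sqrt(2) + 2)/8 + sqrt(3*sqrt(2) + 6)/8.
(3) A full measurement returns |10> with probability -sqrt(6)/16 - sqrt(2)/16 + 1/4.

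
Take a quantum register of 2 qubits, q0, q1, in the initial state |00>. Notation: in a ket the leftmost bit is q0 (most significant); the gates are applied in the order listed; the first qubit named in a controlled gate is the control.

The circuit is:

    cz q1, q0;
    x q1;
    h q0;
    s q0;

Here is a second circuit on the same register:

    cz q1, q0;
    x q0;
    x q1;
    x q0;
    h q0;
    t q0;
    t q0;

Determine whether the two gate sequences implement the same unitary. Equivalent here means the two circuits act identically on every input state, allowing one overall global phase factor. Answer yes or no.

Yes, they are equivalent — the unitaries differ by at most a global phase.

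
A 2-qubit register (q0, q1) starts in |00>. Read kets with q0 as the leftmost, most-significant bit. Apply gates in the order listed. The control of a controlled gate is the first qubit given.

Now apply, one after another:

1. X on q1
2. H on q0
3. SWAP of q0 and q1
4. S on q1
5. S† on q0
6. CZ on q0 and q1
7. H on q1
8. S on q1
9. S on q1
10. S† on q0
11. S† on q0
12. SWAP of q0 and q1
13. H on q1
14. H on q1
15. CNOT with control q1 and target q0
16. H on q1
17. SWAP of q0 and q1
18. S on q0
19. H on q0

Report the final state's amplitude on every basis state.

The resulting statevector has amplitude -I/2 on |00>, 1/2 on |01>, 1/2 on |10>, I/2 on |11>.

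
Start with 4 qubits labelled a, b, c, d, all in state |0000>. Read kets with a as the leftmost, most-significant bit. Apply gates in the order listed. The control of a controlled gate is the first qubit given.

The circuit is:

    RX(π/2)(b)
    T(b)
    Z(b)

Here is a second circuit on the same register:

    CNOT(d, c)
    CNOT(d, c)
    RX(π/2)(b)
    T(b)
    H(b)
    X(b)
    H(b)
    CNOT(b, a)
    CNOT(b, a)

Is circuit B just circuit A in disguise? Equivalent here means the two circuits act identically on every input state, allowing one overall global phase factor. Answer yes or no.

Yes — the two circuits implement the same unitary up to a global phase.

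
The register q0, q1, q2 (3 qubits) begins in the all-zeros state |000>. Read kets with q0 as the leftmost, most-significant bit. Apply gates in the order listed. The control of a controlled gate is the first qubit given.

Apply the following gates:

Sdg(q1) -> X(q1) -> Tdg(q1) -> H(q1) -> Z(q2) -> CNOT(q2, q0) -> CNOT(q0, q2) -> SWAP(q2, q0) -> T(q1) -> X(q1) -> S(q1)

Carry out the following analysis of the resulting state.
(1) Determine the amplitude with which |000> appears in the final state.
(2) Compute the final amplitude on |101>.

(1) |000> carries amplitude -sqrt(2)/2 in the final state.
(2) |101> carries amplitude 0 in the final state.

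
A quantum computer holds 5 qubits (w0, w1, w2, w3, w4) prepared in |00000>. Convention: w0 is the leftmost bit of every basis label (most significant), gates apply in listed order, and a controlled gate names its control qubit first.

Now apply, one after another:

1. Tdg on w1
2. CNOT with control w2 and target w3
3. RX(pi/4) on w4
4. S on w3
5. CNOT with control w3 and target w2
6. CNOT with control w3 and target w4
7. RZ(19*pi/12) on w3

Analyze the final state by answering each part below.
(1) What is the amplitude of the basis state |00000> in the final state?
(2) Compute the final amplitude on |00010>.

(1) The amplitude on |00000> is -sqrt(sqrt(2) + 2)*exp(5*I*pi/24)/2.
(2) |00010> carries amplitude 0 in the final state.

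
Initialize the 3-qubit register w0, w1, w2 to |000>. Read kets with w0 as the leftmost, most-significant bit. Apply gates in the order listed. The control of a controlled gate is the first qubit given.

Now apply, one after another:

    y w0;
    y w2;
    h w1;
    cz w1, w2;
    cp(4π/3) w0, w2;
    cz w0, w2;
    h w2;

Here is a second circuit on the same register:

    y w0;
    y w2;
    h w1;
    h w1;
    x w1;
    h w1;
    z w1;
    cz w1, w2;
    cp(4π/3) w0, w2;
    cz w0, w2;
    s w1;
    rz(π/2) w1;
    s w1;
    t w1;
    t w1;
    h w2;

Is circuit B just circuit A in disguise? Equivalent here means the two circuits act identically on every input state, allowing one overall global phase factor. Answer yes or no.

Yes, they are equivalent — the unitaries differ by at most a global phase.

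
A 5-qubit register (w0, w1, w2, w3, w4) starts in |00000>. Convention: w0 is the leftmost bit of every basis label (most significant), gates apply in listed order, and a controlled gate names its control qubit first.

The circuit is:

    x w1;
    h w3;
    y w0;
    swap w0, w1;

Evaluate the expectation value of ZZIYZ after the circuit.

The expectation value of ZZIYZ is 0.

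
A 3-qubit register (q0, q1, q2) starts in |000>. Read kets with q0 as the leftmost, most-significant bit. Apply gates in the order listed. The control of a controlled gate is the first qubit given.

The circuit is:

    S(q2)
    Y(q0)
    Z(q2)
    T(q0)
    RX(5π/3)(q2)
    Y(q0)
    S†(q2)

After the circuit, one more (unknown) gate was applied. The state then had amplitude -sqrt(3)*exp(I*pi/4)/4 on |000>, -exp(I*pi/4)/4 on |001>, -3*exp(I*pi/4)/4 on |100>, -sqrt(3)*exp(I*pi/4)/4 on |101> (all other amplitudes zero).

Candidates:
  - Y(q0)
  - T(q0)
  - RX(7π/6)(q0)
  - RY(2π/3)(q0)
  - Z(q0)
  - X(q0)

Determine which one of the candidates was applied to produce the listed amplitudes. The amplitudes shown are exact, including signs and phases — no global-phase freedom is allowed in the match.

It was RY(2π/3)(q0) that produced the state shown.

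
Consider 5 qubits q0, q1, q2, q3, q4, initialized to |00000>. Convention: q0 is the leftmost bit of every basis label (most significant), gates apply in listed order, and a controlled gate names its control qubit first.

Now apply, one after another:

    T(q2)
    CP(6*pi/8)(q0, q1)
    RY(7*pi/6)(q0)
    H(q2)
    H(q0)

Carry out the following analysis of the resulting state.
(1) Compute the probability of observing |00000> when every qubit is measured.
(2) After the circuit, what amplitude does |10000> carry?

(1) A full measurement returns |00000> with probability 1/8.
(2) The final state's coefficient on |10000> equals -sqrt(6)/4.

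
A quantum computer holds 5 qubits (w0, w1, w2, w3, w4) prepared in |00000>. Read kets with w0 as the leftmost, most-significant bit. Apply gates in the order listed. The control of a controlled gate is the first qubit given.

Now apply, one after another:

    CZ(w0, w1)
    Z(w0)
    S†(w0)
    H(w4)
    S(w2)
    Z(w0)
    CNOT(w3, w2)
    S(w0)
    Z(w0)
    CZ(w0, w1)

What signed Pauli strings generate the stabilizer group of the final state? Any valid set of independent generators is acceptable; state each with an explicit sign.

The final state is stabilized by the group generated by +IIIIX, +ZIIII, +IZIII, +IIZII, +IIIZI; other independent generating sets are equally valid.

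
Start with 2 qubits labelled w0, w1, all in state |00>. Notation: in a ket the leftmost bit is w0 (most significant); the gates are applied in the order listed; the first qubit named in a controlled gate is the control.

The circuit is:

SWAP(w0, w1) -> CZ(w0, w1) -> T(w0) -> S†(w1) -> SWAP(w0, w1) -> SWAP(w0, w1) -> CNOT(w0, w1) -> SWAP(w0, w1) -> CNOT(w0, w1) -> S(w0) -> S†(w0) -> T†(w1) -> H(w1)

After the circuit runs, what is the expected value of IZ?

The observable IZ averages to 0. Key observation: the block from step 10 through step 11 cancels to the identity and can be dropped.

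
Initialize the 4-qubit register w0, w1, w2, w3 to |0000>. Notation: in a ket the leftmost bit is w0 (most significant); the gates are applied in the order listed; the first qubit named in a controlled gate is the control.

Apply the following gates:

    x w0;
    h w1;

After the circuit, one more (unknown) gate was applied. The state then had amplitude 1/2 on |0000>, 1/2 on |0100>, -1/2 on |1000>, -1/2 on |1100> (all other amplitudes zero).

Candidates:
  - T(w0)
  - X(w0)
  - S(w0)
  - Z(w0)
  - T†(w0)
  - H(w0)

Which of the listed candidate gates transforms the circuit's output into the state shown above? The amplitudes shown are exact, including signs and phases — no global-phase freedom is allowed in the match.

The unique candidate consistent with the amplitudes is H(w0).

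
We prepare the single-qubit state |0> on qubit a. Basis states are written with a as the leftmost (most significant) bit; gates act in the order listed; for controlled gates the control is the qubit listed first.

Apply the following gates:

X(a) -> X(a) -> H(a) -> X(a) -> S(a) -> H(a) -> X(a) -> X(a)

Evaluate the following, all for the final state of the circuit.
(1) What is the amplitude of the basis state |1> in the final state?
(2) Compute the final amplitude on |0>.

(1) |1> carries amplitude 1/2 - I/2 in the final state. Key observation: the block from step 7 through step 8 cancels to the identity and can be dropped.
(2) The amplitude on |0> is 1/2 + I/2.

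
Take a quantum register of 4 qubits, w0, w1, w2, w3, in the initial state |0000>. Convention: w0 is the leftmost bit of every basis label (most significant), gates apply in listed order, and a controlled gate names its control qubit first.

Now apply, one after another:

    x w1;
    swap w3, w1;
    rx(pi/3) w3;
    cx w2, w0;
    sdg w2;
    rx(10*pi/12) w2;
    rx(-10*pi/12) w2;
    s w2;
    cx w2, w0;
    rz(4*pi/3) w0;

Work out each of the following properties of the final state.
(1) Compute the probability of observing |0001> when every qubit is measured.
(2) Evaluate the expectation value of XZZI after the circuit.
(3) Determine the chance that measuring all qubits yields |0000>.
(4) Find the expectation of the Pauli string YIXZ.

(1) Outcome |0001> occurs with probability 3/4. Key observation: steps 4-9 multiply out to the identity, so the circuit reduces to the remaining gates.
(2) The expectation value of XZZI is 0.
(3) A full measurement returns |0000> with probability 1/4.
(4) In the final state, YIXZ has expectation 0.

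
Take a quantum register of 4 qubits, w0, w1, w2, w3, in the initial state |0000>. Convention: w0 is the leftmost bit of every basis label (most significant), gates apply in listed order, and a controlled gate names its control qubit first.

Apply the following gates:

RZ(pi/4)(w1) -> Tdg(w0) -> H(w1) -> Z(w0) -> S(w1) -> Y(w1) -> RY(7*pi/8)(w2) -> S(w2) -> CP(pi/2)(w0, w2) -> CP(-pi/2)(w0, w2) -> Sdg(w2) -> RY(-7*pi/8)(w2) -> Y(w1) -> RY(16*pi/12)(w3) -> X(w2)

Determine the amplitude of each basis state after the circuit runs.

The resulting statevector has amplitude sqrt(2)*exp(7*I*pi/8)/4 on |0010>, -sqrt(6)*exp(7*I*pi/8)/4 on |0011>, -sqrt(2)*exp(3*I*pi/8)/4 on |0110>, sqrt(6)*exp(3*I*pi/8)/4 on |0111>, and 0 on every other basis state. Key observation: steps 6-13 multiply out to the identity, so the circuit reduces to the remaining gates.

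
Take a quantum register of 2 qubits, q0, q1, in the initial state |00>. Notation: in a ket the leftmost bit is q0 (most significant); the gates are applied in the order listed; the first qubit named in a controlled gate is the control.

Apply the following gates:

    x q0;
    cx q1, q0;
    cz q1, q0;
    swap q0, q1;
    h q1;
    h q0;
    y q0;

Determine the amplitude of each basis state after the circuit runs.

The final amplitudes are -I/2 on |00>, I/2 on |01>, I/2 on |10>, -I/2 on |11>.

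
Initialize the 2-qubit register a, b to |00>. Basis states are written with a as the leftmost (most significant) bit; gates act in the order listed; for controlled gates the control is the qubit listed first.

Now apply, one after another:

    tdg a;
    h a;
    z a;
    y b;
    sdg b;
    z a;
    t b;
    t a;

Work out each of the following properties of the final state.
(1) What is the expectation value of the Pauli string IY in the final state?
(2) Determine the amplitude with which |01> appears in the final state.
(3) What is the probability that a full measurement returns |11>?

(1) In the final state, IY has expectation 0.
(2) |01> carries amplitude sqrt(2)*exp(I*pi/4)/2 in the final state.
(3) The probability of measuring |11> is 1/2.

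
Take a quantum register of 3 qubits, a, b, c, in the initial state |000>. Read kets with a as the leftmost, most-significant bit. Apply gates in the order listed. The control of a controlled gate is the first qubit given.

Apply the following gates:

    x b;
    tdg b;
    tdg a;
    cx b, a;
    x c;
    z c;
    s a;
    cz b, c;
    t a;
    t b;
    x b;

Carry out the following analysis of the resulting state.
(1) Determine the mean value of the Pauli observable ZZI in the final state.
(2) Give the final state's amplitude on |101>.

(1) The observable ZZI averages to -1.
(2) The amplitude on |101> is exp(3*I*pi/4).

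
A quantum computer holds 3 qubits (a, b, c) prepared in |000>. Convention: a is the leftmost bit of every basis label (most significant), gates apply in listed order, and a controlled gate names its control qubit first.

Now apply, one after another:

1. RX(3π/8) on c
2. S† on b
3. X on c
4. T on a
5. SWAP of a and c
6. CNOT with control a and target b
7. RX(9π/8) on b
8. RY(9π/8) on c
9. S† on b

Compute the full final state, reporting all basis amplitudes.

The resulting statevector has amplitude I*(-2 + sqrt(sqrt(2) + 2))*sin(3*pi/16)/4 on |000>, I*(sqrt(2 - sqrt(2)) + sqrt(2))*sin(pi/16)/4 on |001>, -I*(sqrt(2 - sqrt(2)) + sqrt(2))*sin(pi/16)/4 on |010>, I*(sqrt(sqrt(2) + 2) + 2)*sin(3*pi/16)/4 on |011>, I*(-sqrt(2 - sqrt(2)) + sqrt(2))*cos(pi/16)/4 on |100>, -I*(sqrt(sqrt(2) + 2) + 2)*cos(3*pi/16)/4 on |101>, I*(-2 + sqrt(sqrt(2) + 2))*cos(3*pi/16)/4 on |110>, I*(-sqrt(2 - sqrt(2)) + sqrt(2))*cos(pi/16)/4 on |111>.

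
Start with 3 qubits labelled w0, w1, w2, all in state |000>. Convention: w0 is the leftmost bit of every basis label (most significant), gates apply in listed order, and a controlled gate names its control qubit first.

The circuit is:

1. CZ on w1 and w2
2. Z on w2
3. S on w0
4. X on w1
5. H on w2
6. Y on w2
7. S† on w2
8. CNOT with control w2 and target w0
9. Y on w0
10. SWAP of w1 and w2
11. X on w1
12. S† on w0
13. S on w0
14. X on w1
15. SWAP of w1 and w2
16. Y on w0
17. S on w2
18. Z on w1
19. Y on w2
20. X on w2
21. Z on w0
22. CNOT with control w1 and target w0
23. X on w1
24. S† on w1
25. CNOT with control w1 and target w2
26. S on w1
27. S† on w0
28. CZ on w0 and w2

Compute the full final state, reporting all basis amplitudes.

The final amplitudes are sqrt(2)/2 on |001>, sqrt(2)*I/2 on |100>, and 0 on every other basis state. Key observation: steps 9-16 multiply out to the identity, so the circuit reduces to the remaining gates.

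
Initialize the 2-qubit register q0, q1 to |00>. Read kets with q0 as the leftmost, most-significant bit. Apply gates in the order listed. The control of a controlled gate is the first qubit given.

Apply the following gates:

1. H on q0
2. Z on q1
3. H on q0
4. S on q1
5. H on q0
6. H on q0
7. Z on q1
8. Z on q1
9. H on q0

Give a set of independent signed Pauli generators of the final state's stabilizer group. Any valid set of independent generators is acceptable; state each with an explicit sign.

The final state is stabilized by the group generated by +XI, +IZ; other independent generating sets are equally valid.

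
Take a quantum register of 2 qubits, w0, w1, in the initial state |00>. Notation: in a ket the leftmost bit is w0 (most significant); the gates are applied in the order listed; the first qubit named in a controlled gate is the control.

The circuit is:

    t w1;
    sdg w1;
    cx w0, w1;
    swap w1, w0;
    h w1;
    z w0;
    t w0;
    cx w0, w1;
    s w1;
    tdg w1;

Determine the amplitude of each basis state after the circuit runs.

After the circuit, the state carries amplitude sqrt(2)/2 on |00>, sqrt(2)*exp(I*pi/4)/2 on |01>, 0 on |10>, 0 on |11>.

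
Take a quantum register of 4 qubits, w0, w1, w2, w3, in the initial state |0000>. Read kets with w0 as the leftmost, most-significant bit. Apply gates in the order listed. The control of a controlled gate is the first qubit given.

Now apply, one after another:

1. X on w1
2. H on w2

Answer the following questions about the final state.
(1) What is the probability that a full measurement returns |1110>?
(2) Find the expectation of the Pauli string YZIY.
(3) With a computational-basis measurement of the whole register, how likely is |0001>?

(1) A full measurement returns |1110> with probability 0.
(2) The observable YZIY averages to 0.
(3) A full measurement returns |0001> with probability 0.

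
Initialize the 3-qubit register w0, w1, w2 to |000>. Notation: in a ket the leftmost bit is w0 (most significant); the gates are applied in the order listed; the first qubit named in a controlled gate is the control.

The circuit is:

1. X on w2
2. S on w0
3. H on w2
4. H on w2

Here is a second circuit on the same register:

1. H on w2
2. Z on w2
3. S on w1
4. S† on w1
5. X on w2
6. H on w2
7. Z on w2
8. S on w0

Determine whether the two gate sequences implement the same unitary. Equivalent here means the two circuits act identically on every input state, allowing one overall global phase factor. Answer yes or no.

Yes: on every input state the two circuits agree up to one overall phase factor.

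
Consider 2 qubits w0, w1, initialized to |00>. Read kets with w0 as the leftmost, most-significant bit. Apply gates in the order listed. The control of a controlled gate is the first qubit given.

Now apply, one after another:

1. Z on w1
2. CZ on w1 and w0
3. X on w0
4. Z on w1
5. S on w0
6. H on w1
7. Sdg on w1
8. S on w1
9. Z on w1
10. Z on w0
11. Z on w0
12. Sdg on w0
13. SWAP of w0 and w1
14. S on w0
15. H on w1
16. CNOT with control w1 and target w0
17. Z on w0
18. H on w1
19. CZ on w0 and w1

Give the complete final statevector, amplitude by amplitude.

The final amplitudes are sqrt(2)*(1 + I)/4 on |00>, sqrt(2)*(1 - I)/4 on |01>, sqrt(2)*(1 + I)/4 on |10>, sqrt(2)*(1 - I)/4 on |11>.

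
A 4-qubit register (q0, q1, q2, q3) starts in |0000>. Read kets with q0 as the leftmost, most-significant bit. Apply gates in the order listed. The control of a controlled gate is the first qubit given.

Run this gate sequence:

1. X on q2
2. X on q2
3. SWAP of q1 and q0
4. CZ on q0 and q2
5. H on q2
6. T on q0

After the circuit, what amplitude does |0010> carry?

|0010> carries amplitude sqrt(2)/2 in the final state. Key observation: the block from step 1 through step 2 cancels to the identity and can be dropped.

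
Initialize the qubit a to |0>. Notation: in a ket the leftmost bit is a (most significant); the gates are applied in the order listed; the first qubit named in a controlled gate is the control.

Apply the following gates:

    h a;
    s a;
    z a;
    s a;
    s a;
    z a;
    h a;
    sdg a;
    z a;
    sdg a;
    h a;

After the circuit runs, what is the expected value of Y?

The expectation value of Y is -1.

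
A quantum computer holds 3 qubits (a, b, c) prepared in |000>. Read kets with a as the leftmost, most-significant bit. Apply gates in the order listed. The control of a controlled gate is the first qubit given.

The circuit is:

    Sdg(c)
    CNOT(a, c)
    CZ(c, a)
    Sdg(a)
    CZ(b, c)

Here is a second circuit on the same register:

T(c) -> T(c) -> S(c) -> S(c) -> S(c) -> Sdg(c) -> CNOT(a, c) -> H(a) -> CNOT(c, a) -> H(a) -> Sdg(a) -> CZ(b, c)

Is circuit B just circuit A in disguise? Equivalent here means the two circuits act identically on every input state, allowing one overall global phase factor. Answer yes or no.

Yes — the two circuits implement the same unitary up to a global phase.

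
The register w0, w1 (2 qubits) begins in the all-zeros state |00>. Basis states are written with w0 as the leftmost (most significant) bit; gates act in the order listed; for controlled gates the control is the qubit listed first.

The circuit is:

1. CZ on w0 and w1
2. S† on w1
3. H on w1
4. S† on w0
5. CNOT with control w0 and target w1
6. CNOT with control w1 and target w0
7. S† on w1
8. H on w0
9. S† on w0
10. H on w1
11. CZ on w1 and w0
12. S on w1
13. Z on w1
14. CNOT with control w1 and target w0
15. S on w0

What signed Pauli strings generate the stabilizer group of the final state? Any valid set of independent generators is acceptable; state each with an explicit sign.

The stabilizer group can be generated by +YI, +IX, among other valid generating sets.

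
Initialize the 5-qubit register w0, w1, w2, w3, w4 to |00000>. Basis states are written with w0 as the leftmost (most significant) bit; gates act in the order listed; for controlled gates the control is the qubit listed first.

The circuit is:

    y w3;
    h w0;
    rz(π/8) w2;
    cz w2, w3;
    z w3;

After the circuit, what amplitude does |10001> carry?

The final state's coefficient on |10001> equals 0.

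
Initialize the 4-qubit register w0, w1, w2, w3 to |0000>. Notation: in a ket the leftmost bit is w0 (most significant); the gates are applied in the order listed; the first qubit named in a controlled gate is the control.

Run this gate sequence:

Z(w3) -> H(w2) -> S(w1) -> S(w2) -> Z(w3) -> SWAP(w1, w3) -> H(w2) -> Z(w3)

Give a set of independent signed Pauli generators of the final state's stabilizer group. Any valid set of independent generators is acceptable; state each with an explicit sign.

The stabilizer group can be generated by -IIYI, +ZIII, +IZII, +IIIZ, among other valid generating sets.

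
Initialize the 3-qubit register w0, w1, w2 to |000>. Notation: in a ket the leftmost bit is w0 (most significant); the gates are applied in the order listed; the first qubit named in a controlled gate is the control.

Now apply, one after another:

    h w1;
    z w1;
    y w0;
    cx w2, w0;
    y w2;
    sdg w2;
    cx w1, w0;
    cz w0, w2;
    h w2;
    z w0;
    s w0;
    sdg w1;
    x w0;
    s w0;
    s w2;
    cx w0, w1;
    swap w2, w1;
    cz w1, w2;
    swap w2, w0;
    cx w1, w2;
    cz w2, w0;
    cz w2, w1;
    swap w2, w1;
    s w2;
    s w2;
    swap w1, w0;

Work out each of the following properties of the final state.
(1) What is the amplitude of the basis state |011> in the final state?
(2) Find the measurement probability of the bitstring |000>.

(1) The amplitude on |011> is 0.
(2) Outcome |000> occurs with probability 1/4.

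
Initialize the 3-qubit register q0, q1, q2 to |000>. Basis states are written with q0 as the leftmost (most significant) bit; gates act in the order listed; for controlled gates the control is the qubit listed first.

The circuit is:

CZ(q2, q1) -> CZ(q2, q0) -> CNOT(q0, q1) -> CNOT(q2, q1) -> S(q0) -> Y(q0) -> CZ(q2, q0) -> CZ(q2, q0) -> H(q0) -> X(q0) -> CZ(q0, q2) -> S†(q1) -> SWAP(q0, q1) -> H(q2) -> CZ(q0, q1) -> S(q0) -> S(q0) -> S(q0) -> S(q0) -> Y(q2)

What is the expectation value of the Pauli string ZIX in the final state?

In the final state, ZIX has expectation -1. Key observation: gates 16-19 undo each other exactly, leaving only the rest of the circuit to track.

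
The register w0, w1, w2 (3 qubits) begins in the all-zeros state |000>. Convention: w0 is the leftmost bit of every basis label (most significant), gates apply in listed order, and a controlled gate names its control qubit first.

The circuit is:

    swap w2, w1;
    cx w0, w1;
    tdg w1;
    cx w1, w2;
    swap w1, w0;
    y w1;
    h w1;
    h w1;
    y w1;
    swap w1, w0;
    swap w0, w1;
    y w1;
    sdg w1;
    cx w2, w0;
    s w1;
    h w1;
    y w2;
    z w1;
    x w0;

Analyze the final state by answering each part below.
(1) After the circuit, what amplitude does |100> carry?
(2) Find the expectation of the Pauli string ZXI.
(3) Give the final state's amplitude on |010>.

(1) The final state's coefficient on |100> equals 0. Key observation: steps 6-9 multiply out to the identity, so the circuit reduces to the remaining gates.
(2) In the final state, ZXI has expectation -1.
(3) The final state's coefficient on |010> equals 0.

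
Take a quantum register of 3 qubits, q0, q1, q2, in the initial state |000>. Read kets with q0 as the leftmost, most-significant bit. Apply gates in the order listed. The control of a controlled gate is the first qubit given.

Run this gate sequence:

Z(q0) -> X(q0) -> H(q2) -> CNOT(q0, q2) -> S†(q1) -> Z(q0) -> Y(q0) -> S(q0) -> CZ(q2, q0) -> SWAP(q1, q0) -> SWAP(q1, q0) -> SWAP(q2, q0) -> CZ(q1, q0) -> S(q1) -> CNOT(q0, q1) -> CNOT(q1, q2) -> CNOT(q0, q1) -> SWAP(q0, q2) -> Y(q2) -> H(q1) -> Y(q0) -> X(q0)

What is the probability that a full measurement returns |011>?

Outcome |011> occurs with probability 1/4.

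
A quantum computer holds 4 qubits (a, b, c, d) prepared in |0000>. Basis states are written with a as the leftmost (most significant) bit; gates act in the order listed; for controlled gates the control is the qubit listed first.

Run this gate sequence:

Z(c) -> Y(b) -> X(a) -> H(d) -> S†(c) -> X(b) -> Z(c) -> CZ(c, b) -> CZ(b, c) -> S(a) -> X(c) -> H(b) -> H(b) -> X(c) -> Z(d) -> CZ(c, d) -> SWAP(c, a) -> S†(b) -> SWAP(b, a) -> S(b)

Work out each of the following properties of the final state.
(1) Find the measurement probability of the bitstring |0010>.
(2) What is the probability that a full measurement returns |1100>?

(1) A full measurement returns |0010> with probability 1/2. Key observation: steps 11-14 multiply out to the identity, so the circuit reduces to the remaining gates.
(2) Outcome |1100> occurs with probability 0.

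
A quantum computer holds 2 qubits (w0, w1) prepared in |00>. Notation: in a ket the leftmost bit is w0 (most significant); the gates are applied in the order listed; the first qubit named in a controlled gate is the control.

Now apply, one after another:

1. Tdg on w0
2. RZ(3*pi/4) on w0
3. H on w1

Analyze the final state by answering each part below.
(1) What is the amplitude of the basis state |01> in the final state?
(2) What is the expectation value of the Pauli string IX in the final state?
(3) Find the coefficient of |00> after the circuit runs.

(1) The final state's coefficient on |01> equals -sqrt(2)*exp(5*I*pi/8)/2.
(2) The expectation value of IX is 1.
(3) The final state's coefficient on |00> equals -sqrt(2)*exp(5*I*pi/8)/2.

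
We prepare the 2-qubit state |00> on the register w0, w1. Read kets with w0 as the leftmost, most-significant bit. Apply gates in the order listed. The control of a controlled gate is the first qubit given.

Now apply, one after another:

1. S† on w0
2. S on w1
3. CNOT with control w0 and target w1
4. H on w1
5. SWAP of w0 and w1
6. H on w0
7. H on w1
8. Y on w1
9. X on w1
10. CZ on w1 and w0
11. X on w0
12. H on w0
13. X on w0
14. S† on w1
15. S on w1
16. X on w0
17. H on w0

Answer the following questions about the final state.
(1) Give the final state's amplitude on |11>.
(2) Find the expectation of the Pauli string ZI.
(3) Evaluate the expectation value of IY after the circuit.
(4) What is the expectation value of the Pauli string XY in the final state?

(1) The final state's coefficient on |11> equals -sqrt(2)*I/2.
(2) The observable ZI averages to -1.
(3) In the final state, IY has expectation 0.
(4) The observable XY averages to 0.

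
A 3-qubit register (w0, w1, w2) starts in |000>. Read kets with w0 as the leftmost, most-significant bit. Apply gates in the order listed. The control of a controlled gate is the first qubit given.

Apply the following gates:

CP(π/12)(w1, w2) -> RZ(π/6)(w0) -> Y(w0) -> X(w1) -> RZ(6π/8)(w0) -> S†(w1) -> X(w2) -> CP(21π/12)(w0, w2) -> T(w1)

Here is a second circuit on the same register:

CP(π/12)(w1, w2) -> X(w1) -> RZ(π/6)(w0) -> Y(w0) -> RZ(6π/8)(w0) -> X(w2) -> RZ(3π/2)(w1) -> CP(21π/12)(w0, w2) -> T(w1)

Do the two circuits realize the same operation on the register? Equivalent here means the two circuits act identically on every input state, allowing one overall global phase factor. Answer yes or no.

Yes — the two circuits implement the same unitary up to a global phase.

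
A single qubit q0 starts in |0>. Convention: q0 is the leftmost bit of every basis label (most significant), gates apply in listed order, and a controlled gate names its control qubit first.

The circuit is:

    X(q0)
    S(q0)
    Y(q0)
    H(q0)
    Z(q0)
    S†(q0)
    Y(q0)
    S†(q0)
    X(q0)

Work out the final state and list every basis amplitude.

After the circuit, the state carries amplitude sqrt(2)/2 on |0>, sqrt(2)/2 on |1>.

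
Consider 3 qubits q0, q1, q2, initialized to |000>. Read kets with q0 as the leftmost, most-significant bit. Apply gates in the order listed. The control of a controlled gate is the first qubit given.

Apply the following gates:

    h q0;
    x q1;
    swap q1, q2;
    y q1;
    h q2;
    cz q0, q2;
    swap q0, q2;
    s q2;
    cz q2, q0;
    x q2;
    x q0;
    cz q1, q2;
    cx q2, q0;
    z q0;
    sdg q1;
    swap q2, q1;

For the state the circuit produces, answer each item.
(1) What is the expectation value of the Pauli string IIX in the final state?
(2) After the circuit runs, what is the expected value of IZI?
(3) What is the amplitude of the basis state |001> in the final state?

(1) In the final state, IIX has expectation 0.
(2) In the final state, IZI has expectation 0.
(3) The amplitude on |001> is -I/2.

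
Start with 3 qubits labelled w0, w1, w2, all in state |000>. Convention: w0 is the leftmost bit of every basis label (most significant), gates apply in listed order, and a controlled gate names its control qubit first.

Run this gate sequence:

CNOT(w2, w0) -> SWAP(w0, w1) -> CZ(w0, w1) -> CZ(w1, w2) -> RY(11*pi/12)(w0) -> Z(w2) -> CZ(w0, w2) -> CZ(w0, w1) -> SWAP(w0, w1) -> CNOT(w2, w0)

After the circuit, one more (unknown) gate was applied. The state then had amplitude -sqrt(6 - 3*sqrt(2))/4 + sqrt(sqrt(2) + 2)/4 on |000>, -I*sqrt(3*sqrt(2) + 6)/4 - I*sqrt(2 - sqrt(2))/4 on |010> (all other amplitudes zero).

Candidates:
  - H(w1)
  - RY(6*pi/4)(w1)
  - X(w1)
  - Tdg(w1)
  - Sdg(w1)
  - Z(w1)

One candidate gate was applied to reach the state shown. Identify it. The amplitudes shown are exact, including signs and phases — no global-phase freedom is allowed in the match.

The applied gate was Sdg(w1).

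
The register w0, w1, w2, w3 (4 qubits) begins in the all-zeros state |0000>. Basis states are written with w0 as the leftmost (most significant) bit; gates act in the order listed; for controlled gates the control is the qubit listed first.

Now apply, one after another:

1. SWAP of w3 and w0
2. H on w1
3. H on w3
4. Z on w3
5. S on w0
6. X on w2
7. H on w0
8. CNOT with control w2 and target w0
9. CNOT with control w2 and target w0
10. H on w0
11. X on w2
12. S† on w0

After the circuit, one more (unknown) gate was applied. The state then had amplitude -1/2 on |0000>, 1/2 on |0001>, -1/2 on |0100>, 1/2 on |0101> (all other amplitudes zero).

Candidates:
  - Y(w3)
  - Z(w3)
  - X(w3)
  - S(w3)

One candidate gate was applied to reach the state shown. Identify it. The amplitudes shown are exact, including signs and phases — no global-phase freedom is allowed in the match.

The unique candidate consistent with the amplitudes is X(w3).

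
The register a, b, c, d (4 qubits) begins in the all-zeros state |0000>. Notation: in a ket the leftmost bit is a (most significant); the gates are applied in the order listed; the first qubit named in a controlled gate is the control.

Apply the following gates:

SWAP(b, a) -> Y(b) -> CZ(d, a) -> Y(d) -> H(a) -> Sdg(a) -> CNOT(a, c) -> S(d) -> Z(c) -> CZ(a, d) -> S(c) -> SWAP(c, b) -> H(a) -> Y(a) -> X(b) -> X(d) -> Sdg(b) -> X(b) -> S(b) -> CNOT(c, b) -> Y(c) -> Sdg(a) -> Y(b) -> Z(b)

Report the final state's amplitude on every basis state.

After the circuit, the state carries amplitude -I/2 on |0000>, -I/2 on |0100>, 1/2 on |1000>, -1/2 on |1100>, and 0 on every other basis state.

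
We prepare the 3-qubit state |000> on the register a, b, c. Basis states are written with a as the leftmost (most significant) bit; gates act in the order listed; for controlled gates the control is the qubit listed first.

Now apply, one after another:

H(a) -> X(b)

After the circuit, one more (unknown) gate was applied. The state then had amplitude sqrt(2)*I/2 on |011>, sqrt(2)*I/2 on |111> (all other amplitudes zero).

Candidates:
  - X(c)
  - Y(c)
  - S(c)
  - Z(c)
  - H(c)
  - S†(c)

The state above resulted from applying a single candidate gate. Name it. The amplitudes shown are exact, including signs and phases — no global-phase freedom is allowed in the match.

The applied gate was Y(c).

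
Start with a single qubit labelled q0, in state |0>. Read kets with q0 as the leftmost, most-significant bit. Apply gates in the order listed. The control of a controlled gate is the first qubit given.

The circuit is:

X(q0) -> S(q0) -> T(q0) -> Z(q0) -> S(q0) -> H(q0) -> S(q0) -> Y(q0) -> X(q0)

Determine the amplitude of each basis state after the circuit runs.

After the circuit, the state carries amplitude sqrt(2)*exp(3*I*pi/4)/2 on |0>, -sqrt(2)*exp(I*pi/4)/2 on |1>.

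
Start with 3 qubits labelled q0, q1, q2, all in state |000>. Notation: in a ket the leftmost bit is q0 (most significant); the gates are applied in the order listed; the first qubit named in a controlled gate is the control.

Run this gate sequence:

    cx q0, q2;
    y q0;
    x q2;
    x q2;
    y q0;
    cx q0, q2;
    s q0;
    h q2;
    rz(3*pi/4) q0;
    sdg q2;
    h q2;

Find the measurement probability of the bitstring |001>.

The probability of measuring |001> is 1/2. Key observation: the block from step 1 through step 6 cancels to the identity and can be dropped.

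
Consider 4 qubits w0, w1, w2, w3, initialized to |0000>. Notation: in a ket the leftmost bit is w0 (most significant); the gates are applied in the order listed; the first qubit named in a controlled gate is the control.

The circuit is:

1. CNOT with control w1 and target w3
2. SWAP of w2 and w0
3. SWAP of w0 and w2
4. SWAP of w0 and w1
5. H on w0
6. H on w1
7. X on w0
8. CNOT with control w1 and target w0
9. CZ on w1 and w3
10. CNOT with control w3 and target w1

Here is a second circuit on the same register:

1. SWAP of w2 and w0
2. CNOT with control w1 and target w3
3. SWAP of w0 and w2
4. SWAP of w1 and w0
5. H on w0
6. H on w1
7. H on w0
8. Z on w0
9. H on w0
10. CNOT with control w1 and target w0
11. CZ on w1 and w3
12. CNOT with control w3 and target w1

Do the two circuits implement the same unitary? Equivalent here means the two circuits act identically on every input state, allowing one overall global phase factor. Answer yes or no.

Yes — the two circuits implement the same unitary up to a global phase.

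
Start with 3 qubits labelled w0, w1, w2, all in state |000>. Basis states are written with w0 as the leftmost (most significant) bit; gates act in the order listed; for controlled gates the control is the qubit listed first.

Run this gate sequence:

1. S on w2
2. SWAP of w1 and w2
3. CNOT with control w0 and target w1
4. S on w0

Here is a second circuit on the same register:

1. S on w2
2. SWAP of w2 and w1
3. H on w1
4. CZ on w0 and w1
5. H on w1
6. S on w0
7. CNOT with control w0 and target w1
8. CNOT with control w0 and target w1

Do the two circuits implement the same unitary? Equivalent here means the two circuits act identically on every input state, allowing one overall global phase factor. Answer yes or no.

Yes: on every input state the two circuits agree up to one overall phase factor.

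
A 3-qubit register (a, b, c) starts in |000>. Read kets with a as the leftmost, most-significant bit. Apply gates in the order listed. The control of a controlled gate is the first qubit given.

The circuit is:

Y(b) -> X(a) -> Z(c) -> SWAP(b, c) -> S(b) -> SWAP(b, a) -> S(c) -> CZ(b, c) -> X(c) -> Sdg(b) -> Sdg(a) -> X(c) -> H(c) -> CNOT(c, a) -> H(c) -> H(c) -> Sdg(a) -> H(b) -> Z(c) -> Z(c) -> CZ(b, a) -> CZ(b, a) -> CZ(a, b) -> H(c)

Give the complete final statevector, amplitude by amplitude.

The resulting statevector has amplitude -sqrt(2)*I/4 on |000>, -sqrt(2)*I/4 on |001>, sqrt(2)*I/4 on |010>, sqrt(2)*I/4 on |011>, sqrt(2)/4 on |100>, -sqrt(2)/4 on |101>, sqrt(2)/4 on |110>, -sqrt(2)/4 on |111>.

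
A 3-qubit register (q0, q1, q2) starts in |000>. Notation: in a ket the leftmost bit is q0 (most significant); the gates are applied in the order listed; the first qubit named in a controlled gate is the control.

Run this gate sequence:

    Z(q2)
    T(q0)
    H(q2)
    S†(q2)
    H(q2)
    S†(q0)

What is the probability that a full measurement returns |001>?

A full measurement returns |001> with probability 1/2.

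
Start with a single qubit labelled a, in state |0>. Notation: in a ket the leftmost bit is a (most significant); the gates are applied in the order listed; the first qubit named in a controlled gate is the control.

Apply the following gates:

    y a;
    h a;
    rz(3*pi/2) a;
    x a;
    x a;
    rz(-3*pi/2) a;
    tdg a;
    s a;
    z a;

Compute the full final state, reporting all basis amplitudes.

The final amplitudes are sqrt(2)*I/2 on |0>, sqrt(2)*exp(3*I*pi/4)/2 on |1>. Key observation: gates 3-6 undo each other exactly, leaving only the rest of the circuit to track.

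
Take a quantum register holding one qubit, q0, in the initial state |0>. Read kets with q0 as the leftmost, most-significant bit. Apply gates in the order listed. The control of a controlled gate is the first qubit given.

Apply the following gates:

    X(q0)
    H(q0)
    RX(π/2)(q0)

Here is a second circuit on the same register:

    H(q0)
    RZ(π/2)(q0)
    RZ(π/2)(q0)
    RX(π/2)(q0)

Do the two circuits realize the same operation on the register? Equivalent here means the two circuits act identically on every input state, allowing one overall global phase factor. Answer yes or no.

Yes — the two circuits implement the same unitary up to a global phase.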